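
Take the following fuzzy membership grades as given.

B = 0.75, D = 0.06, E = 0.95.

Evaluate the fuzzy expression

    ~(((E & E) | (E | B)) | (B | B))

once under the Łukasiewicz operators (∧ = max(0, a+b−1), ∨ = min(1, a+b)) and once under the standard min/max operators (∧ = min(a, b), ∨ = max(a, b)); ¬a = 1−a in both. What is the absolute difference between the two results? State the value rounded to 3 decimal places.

Under Łukasiewicz:
  E & E = max(0, a+b−1) on (0.95, 0.95) = 0.90
  E | B = min(1, a+b) on (0.95, 0.75) = 1.00
  (E & E) | (E | B) = min(1, a+b) on (0.90, 1.00) = 1.00
  B | B = min(1, a+b) on (0.75, 0.75) = 1.00
  ((E & E) | (E | B)) | (B | B) = min(1, a+b) on (1.00, 1.00) = 1.00
  ~(((E & E) | (E | B)) | (B | B)) = 1 − 1.00 = 0.00
  → value = 0.0000
Under standard min/max:
  E & E = min(a, b) on (0.95, 0.95) = 0.95
  E | B = max(a, b) on (0.95, 0.75) = 0.95
  (E & E) | (E | B) = max(a, b) on (0.95, 0.95) = 0.95
  B | B = max(a, b) on (0.75, 0.75) = 0.75
  ((E & E) | (E | B)) | (B | B) = max(a, b) on (0.95, 0.75) = 0.95
  ~(((E & E) | (E | B)) | (B | B)) = 1 − 0.95 = 0.05
  → value = 0.0500
|0.0000 − 0.0500| = 0.050

0.050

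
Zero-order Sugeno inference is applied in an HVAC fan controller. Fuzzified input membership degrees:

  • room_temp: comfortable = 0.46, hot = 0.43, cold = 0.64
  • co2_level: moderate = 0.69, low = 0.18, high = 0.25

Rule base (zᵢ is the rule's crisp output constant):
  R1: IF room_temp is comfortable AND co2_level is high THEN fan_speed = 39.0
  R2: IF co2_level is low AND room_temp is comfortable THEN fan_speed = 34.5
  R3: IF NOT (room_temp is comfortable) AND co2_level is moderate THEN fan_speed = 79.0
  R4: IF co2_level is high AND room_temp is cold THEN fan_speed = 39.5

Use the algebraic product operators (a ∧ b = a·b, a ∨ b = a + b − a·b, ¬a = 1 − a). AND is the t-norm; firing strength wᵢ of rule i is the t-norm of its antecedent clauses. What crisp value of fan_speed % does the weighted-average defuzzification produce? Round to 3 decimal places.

R1 (z=39.0): comfortable=0.46, high=0.25; AND[a·b] → w = 0.1150
R2 (z=34.5): low=0.18, comfortable=0.46; AND[a·b] → w = 0.0828
R3 (z=79.0): ¬comfortable=1−0.46=0.54, moderate=0.69; AND[a·b] → w = 0.3726
R4 (z=39.5): high=0.25, cold=0.64; AND[a·b] → w = 0.1600
Weighted average = (0.1150·39.0 + 0.0828·34.5 + 0.3726·79.0 + 0.1600·39.5) / (0.1150 + 0.0828 + 0.3726 + 0.1600)
  = 43.0970 / 0.7304 = 59.005

59.005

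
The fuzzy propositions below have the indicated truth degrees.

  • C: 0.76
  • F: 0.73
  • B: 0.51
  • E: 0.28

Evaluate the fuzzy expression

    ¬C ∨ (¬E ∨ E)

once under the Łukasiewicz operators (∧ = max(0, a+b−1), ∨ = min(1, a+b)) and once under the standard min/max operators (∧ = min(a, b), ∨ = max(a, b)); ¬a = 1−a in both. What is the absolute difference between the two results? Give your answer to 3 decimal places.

Under Łukasiewicz:
  ¬C = 1 − 0.76 = 0.24
  ¬E = 1 − 0.28 = 0.72
  ¬E ∨ E = min(1, a+b) on (0.72, 0.28) = 1.00
  ¬C ∨ (¬E ∨ E) = min(1, a+b) on (0.24, 1.00) = 1.00
  → value = 1.0000
Under standard min/max:
  ¬C = 1 − 0.76 = 0.24
  ¬E = 1 − 0.28 = 0.72
  ¬E ∨ E = max(a, b) on (0.72, 0.28) = 0.72
  ¬C ∨ (¬E ∨ E) = max(a, b) on (0.24, 0.72) = 0.72
  → value = 0.7200
|1.0000 − 0.7200| = 0.280

0.280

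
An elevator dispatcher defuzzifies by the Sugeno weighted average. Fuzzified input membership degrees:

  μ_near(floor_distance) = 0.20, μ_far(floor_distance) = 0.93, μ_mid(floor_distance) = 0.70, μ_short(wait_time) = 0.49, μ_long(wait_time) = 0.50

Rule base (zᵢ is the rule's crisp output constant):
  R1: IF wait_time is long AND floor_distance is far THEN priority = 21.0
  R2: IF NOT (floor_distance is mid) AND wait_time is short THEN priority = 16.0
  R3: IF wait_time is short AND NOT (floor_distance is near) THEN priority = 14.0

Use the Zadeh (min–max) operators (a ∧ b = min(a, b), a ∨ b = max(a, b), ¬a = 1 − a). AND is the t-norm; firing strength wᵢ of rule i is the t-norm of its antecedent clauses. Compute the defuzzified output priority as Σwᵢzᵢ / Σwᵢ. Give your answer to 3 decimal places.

17.178

R1 (z=21.0): long=0.50, far=0.93; AND[min(a, b)] → w = 0.50
R2 (z=16.0): ¬mid=1−0.70=0.30, short=0.49; AND[min(a, b)] → w = 0.30
R3 (z=14.0): short=0.49, ¬near=1−0.20=0.80; AND[min(a, b)] → w = 0.49
Weighted average = (0.50·21.0 + 0.30·16.0 + 0.49·14.0) / (0.50 + 0.30 + 0.49)
  = 22.1600 / 1.2900 = 17.178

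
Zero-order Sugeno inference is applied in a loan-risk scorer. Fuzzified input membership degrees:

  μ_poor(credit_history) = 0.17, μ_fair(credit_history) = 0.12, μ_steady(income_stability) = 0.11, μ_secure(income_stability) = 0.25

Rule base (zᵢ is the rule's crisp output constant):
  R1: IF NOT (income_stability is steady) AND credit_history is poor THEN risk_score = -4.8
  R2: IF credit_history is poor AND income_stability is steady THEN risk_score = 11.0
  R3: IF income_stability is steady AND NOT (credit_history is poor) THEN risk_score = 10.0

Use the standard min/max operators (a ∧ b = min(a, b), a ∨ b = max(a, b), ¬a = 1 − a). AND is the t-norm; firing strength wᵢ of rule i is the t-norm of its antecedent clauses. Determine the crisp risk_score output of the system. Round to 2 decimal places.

3.83

R1 (z=-4.8): ¬steady=1−0.11=0.89, poor=0.17; AND[min(a, b)] → w = 0.17
R2 (z=11.0): poor=0.17, steady=0.11; AND[min(a, b)] → w = 0.11
R3 (z=10.0): steady=0.11, ¬poor=1−0.17=0.83; AND[min(a, b)] → w = 0.11
Weighted average = (0.17·-4.8 + 0.11·11.0 + 0.11·10.0) / (0.17 + 0.11 + 0.11)
  = 1.4940 / 0.3900 = 3.83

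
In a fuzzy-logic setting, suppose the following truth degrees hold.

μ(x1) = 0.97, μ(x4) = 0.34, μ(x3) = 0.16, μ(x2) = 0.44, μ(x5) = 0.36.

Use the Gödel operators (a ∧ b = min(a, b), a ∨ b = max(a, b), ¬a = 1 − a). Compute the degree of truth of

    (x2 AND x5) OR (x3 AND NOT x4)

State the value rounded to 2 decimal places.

x2 AND x5 = min(a, b) on (0.44, 0.36) = 0.36
NOT x4 = 1 − 0.34 = 0.66
x3 AND NOT x4 = min(a, b) on (0.16, 0.66) = 0.16
(x2 AND x5) OR (x3 AND NOT x4) = max(a, b) on (0.36, 0.16) = 0.36

0.36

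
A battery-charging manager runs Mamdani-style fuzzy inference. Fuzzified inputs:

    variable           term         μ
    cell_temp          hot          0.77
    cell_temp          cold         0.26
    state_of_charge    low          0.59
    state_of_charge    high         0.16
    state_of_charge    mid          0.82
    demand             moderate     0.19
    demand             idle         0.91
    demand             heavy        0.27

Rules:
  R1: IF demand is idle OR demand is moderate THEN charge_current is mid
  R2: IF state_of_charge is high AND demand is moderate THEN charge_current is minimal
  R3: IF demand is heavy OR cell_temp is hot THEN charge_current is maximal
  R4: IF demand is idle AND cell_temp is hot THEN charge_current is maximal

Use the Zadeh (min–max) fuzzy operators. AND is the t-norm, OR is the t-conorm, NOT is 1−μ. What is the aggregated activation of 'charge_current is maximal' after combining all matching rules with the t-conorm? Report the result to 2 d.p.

R1: idle=0.91, moderate=0.19; OR[max(a, b)] → w = 0.91
R2: high=0.16, moderate=0.19; AND[min(a, b)] → w = 0.16
R3: heavy=0.27, hot=0.77; OR[max(a, b)] → w = 0.77
R4: idle=0.91, hot=0.77; AND[min(a, b)] → w = 0.77
Rules with consequent 'maximal': {R3, R4} → strengths 0.77, 0.77
Aggregate via t-conorm [max(a, b)]: 0.77

0.77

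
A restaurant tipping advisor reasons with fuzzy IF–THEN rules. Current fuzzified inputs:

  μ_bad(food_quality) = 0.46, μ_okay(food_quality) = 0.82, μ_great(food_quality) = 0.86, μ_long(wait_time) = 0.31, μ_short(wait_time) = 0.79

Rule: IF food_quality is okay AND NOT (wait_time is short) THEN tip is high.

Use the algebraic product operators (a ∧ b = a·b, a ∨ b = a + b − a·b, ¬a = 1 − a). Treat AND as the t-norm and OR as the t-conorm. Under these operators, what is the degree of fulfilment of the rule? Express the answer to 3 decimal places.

firing strength: okay=0.82, ¬short=1−0.79=0.21; AND[a·b] → w = 0.1722

0.172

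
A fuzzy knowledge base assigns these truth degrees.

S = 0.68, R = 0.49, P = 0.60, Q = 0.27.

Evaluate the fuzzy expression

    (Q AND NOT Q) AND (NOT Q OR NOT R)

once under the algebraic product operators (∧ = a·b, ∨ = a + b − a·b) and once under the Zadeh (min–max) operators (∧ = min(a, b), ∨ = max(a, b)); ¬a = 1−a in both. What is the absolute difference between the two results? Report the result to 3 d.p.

Under algebraic product:
  NOT Q = 1 − 0.2700 = 0.7300
  Q AND NOT Q = a·b on (0.2700, 0.7300) = 0.1971
  NOT Q = 1 − 0.2700 = 0.7300
  NOT R = 1 − 0.4900 = 0.5100
  NOT Q OR NOT R = a + b − a·b on (0.7300, 0.5100) = 0.8677
  (Q AND NOT Q) AND (NOT Q OR NOT R) = a·b on (0.1971, 0.8677) = 0.1710
  → value = 0.1710
Under Zadeh (min–max):
  NOT Q = 1 − 0.27 = 0.73
  Q AND NOT Q = min(a, b) on (0.27, 0.73) = 0.27
  NOT Q = 1 − 0.27 = 0.73
  NOT R = 1 − 0.49 = 0.51
  NOT Q OR NOT R = max(a, b) on (0.73, 0.51) = 0.73
  (Q AND NOT Q) AND (NOT Q OR NOT R) = min(a, b) on (0.27, 0.73) = 0.27
  → value = 0.2700
|0.1710 − 0.2700| = 0.099

0.099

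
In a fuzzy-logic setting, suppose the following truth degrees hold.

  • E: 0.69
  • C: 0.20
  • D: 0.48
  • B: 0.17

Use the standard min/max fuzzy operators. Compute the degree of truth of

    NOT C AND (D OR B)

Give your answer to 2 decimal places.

NOT C = 1 − 0.20 = 0.80
D OR B = max(a, b) on (0.48, 0.17) = 0.48
NOT C AND (D OR B) = min(a, b) on (0.80, 0.48) = 0.48

0.48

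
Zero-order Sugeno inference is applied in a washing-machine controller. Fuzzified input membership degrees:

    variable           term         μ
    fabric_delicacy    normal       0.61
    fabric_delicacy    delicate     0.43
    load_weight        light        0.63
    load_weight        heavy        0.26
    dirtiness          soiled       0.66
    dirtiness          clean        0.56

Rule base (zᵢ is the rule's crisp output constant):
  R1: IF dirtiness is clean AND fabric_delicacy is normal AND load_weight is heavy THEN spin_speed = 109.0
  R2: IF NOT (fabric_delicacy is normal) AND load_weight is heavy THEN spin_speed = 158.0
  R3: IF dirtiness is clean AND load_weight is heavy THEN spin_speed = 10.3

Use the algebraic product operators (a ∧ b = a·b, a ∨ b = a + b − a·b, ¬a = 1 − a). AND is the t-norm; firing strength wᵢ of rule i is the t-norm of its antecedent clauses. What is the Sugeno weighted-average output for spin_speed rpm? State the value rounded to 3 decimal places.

R1 (z=109.0): clean=0.56, normal=0.61, heavy=0.26; AND[a·b] → w = 0.0888
R2 (z=158.0): ¬normal=1−0.61=0.39, heavy=0.26; AND[a·b] → w = 0.1014
R3 (z=10.3): clean=0.56, heavy=0.26; AND[a·b] → w = 0.1456
Weighted average = (0.0888·109.0 + 0.1014·158.0 + 0.1456·10.3) / (0.0888 + 0.1014 + 0.1456)
  = 27.2018 / 0.3358 = 81.002

81.002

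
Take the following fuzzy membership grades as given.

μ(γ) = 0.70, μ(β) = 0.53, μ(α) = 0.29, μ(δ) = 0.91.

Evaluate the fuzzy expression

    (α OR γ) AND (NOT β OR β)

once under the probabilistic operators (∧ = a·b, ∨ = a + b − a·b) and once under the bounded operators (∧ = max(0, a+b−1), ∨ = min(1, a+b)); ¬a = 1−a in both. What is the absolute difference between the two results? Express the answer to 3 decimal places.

Under probabilistic:
  α OR γ = a + b − a·b on (0.2900, 0.7000) = 0.7870
  NOT β = 1 − 0.5300 = 0.4700
  NOT β OR β = a + b − a·b on (0.4700, 0.5300) = 0.7509
  (α OR γ) AND (NOT β OR β) = a·b on (0.7870, 0.7509) = 0.5910
  → value = 0.5910
Under bounded:
  α OR γ = min(1, a+b) on (0.29, 0.70) = 0.99
  NOT β = 1 − 0.53 = 0.47
  NOT β OR β = min(1, a+b) on (0.47, 0.53) = 1.00
  (α OR γ) AND (NOT β OR β) = max(0, a+b−1) on (0.99, 1.00) = 0.99
  → value = 0.9900
|0.5910 − 0.9900| = 0.399

0.399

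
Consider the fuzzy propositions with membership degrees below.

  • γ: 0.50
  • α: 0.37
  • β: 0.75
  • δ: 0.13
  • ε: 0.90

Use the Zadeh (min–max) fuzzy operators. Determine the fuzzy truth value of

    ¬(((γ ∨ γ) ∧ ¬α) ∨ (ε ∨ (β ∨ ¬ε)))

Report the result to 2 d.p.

0.10

γ ∨ γ = max(a, b) on (0.50, 0.50) = 0.50
¬α = 1 − 0.37 = 0.63
(γ ∨ γ) ∧ ¬α = min(a, b) on (0.50, 0.63) = 0.50
¬ε = 1 − 0.90 = 0.10
β ∨ ¬ε = max(a, b) on (0.75, 0.10) = 0.75
ε ∨ (β ∨ ¬ε) = max(a, b) on (0.90, 0.75) = 0.90
((γ ∨ γ) ∧ ¬α) ∨ (ε ∨ (β ∨ ¬ε)) = max(a, b) on (0.50, 0.90) = 0.90
¬(((γ ∨ γ) ∧ ¬α) ∨ (ε ∨ (β ∨ ¬ε))) = 1 − 0.90 = 0.10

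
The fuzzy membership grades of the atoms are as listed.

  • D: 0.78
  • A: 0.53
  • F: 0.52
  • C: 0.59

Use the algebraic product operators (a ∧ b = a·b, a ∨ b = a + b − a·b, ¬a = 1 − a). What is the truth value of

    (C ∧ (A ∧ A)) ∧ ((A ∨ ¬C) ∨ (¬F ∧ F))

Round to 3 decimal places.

A ∧ A = a·b on (0.5300, 0.5300) = 0.2809
C ∧ (A ∧ A) = a·b on (0.5900, 0.2809) = 0.1657
¬C = 1 − 0.5900 = 0.4100
A ∨ ¬C = a + b − a·b on (0.5300, 0.4100) = 0.7227
¬F = 1 − 0.5200 = 0.4800
¬F ∧ F = a·b on (0.4800, 0.5200) = 0.2496
(A ∨ ¬C) ∨ (¬F ∧ F) = a + b − a·b on (0.7227, 0.2496) = 0.7919
(C ∧ (A ∧ A)) ∧ ((A ∨ ¬C) ∨ (¬F ∧ F)) = a·b on (0.1657, 0.7919) = 0.1312

0.131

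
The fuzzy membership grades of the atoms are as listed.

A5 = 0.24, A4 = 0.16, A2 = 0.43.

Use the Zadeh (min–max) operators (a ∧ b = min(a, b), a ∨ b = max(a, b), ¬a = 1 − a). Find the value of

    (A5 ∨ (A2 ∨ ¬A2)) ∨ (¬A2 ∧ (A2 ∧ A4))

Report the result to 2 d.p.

0.57

¬A2 = 1 − 0.43 = 0.57
A2 ∨ ¬A2 = max(a, b) on (0.43, 0.57) = 0.57
A5 ∨ (A2 ∨ ¬A2) = max(a, b) on (0.24, 0.57) = 0.57
¬A2 = 1 − 0.43 = 0.57
A2 ∧ A4 = min(a, b) on (0.43, 0.16) = 0.16
¬A2 ∧ (A2 ∧ A4) = min(a, b) on (0.57, 0.16) = 0.16
(A5 ∨ (A2 ∨ ¬A2)) ∨ (¬A2 ∧ (A2 ∧ A4)) = max(a, b) on (0.57, 0.16) = 0.57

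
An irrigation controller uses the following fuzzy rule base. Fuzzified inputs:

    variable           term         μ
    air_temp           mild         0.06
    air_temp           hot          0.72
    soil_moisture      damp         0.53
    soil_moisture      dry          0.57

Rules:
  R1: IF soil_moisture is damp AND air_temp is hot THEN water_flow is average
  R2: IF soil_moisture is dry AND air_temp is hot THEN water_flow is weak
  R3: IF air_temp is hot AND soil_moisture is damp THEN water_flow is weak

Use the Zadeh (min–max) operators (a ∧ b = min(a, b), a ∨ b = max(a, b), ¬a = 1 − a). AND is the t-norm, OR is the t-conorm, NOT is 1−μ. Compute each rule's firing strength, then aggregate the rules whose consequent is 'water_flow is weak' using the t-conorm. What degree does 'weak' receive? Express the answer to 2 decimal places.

R1: damp=0.53, hot=0.72; AND[min(a, b)] → w = 0.53
R2: dry=0.57, hot=0.72; AND[min(a, b)] → w = 0.57
R3: hot=0.72, damp=0.53; AND[min(a, b)] → w = 0.53
Rules with consequent 'weak': {R2, R3} → strengths 0.57, 0.53
Aggregate via t-conorm [max(a, b)]: 0.57

0.57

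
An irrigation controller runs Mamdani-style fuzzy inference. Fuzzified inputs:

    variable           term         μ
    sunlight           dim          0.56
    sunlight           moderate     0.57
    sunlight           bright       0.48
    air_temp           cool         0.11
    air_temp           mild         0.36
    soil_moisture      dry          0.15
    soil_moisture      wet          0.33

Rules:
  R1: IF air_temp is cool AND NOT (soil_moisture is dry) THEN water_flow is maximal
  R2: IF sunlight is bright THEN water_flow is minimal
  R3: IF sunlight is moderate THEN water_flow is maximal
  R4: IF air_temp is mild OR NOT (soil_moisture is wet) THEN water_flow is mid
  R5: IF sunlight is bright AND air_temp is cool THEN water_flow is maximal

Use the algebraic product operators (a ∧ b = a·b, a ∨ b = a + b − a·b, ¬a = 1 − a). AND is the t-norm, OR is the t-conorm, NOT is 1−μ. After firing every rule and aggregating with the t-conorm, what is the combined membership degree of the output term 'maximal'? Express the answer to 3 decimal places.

0.631

R1: cool=0.11, ¬dry=1−0.15=0.85; AND[a·b] → w = 0.0935
R2: bright=0.48 → w = 0.4800
R3: moderate=0.57 → w = 0.5700
R4: mild=0.36, ¬wet=1−0.33=0.67; OR[a + b − a·b] → w = 0.7888
R5: bright=0.48, cool=0.11; AND[a·b] → w = 0.0528
Rules with consequent 'maximal': {R1, R3, R5} → strengths 0.0935, 0.5700, 0.0528
Aggregate via t-conorm [a + b − a·b]: 0.6308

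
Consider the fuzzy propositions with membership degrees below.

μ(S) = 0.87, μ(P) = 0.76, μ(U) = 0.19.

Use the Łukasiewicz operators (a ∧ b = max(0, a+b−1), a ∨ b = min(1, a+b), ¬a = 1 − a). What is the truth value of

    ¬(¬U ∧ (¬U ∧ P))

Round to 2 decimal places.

¬U = 1 − 0.19 = 0.81
¬U = 1 − 0.19 = 0.81
¬U ∧ P = max(0, a+b−1) on (0.81, 0.76) = 0.57
¬U ∧ (¬U ∧ P) = max(0, a+b−1) on (0.81, 0.57) = 0.38
¬(¬U ∧ (¬U ∧ P)) = 1 − 0.38 = 0.62

0.62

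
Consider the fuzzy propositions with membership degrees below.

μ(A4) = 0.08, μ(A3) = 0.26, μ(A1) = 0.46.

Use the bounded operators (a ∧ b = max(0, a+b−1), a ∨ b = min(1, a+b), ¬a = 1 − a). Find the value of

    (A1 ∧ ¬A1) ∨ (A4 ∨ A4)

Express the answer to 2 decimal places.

0.16

¬A1 = 1 − 0.46 = 0.54
A1 ∧ ¬A1 = max(0, a+b−1) on (0.46, 0.54) = 0.00
A4 ∨ A4 = min(1, a+b) on (0.08, 0.08) = 0.16
(A1 ∧ ¬A1) ∨ (A4 ∨ A4) = min(1, a+b) on (0.00, 0.16) = 0.16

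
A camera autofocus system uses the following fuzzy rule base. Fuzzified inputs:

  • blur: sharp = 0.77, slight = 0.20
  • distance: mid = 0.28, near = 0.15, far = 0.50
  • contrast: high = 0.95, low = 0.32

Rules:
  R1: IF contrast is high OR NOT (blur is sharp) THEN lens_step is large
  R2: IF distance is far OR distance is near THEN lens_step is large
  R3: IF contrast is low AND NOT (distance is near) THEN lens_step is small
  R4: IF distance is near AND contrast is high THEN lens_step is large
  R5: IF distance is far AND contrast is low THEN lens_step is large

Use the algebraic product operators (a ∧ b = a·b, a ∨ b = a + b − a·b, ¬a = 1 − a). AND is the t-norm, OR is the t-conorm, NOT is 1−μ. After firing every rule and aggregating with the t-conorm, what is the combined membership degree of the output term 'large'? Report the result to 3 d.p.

R1: high=0.95, ¬sharp=1−0.77=0.23; OR[a + b − a·b] → w = 0.9615
R2: far=0.50, near=0.15; OR[a + b − a·b] → w = 0.5750
R3: low=0.32, ¬near=1−0.15=0.85; AND[a·b] → w = 0.2720
R4: near=0.15, high=0.95; AND[a·b] → w = 0.1425
R5: far=0.50, low=0.32; AND[a·b] → w = 0.1600
Rules with consequent 'large': {R1, R2, R4, R5} → strengths 0.9615, 0.5750, 0.1425, 0.1600
Aggregate via t-conorm [a + b − a·b]: 0.9882

0.988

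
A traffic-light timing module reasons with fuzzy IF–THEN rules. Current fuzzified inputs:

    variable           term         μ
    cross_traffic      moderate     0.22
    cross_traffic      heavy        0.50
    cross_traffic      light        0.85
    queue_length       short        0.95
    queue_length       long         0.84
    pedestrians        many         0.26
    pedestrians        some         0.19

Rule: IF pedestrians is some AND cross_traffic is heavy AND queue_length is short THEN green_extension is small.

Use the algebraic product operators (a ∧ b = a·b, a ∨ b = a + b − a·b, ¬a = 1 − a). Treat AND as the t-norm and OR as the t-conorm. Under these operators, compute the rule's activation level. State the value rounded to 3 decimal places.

firing strength: some=0.19, heavy=0.50, short=0.95; AND[a·b] → w = 0.0902

0.090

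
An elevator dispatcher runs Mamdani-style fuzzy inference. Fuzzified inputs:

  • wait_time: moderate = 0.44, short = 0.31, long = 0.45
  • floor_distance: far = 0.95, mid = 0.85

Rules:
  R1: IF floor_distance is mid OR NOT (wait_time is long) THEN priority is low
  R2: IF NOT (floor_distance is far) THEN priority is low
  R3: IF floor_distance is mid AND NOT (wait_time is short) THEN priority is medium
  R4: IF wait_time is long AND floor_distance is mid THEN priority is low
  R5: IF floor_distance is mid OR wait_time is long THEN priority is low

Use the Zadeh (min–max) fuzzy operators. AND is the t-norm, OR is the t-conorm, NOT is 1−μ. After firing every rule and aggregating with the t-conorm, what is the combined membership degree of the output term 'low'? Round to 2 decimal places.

0.85

R1: mid=0.85, ¬long=1−0.45=0.55; OR[max(a, b)] → w = 0.85
R2: ¬far=1−0.95=0.05 → w = 0.05
R3: mid=0.85, ¬short=1−0.31=0.69; AND[min(a, b)] → w = 0.69
R4: long=0.45, mid=0.85; AND[min(a, b)] → w = 0.45
R5: mid=0.85, long=0.45; OR[max(a, b)] → w = 0.85
Rules with consequent 'low': {R1, R2, R4, R5} → strengths 0.85, 0.05, 0.45, 0.85
Aggregate via t-conorm [max(a, b)]: 0.85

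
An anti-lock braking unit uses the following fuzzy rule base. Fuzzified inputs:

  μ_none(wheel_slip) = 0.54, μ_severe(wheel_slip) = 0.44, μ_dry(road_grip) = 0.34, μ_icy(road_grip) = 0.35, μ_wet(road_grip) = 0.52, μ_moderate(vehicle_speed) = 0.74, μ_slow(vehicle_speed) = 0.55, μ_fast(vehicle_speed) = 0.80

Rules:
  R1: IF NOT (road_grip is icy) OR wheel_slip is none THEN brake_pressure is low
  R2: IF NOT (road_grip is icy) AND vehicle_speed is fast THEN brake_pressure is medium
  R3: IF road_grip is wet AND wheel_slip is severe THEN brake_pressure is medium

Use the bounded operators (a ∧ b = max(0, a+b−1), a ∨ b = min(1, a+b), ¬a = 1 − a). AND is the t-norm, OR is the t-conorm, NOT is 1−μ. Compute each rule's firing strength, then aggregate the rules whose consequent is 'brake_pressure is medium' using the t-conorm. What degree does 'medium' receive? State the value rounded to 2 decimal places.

0.45

R1: ¬icy=1−0.35=0.65, none=0.54; OR[min(1, a+b)] → w = 1.00
R2: ¬icy=1−0.35=0.65, fast=0.80; AND[max(0, a+b−1)] → w = 0.45
R3: wet=0.52, severe=0.44; AND[max(0, a+b−1)] → w = 0.00
Rules with consequent 'medium': {R2, R3} → strengths 0.45, 0.00
Aggregate via t-conorm [min(1, a+b)]: 0.45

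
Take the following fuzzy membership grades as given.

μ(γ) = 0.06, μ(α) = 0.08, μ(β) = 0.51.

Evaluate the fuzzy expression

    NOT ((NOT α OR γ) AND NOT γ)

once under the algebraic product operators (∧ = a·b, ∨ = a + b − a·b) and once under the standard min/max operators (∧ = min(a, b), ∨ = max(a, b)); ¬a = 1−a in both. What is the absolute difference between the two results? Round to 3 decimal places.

Under algebraic product:
  NOT α = 1 − 0.0800 = 0.9200
  NOT α OR γ = a + b − a·b on (0.9200, 0.0600) = 0.9248
  NOT γ = 1 − 0.0600 = 0.9400
  (NOT α OR γ) AND NOT γ = a·b on (0.9248, 0.9400) = 0.8693
  NOT ((NOT α OR γ) AND NOT γ) = 1 − 0.8693 = 0.1307
  → value = 0.1307
Under standard min/max:
  NOT α = 1 − 0.08 = 0.92
  NOT α OR γ = max(a, b) on (0.92, 0.06) = 0.92
  NOT γ = 1 − 0.06 = 0.94
  (NOT α OR γ) AND NOT γ = min(a, b) on (0.92, 0.94) = 0.92
  NOT ((NOT α OR γ) AND NOT γ) = 1 − 0.92 = 0.08
  → value = 0.0800
|0.1307 − 0.0800| = 0.051

0.051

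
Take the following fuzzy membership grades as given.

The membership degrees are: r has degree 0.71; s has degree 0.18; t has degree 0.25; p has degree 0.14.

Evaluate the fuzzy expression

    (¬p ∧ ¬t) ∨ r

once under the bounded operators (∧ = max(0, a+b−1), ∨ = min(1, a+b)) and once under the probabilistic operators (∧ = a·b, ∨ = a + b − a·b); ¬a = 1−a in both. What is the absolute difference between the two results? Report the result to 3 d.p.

Under bounded:
  ¬p = 1 − 0.14 = 0.86
  ¬t = 1 − 0.25 = 0.75
  ¬p ∧ ¬t = max(0, a+b−1) on (0.86, 0.75) = 0.61
  (¬p ∧ ¬t) ∨ r = min(1, a+b) on (0.61, 0.71) = 1.00
  → value = 1.0000
Under probabilistic:
  ¬p = 1 − 0.1400 = 0.8600
  ¬t = 1 − 0.2500 = 0.7500
  ¬p ∧ ¬t = a·b on (0.8600, 0.7500) = 0.6450
  (¬p ∧ ¬t) ∨ r = a + b − a·b on (0.6450, 0.7100) = 0.8971
  → value = 0.8971
|1.0000 − 0.8971| = 0.103

0.103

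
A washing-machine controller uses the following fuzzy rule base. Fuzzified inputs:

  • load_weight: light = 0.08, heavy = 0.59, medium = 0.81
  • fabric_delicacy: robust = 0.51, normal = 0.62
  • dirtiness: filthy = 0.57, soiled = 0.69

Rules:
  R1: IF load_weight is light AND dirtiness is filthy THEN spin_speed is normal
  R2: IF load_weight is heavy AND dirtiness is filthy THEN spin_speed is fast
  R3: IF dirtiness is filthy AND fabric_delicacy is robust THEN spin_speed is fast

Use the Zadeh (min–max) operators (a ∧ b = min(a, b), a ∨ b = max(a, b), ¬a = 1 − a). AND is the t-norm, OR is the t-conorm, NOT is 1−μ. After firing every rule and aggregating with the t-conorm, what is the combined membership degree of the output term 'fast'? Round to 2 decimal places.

0.57

R1: light=0.08, filthy=0.57; AND[min(a, b)] → w = 0.08
R2: heavy=0.59, filthy=0.57; AND[min(a, b)] → w = 0.57
R3: filthy=0.57, robust=0.51; AND[min(a, b)] → w = 0.51
Rules with consequent 'fast': {R2, R3} → strengths 0.57, 0.51
Aggregate via t-conorm [max(a, b)]: 0.57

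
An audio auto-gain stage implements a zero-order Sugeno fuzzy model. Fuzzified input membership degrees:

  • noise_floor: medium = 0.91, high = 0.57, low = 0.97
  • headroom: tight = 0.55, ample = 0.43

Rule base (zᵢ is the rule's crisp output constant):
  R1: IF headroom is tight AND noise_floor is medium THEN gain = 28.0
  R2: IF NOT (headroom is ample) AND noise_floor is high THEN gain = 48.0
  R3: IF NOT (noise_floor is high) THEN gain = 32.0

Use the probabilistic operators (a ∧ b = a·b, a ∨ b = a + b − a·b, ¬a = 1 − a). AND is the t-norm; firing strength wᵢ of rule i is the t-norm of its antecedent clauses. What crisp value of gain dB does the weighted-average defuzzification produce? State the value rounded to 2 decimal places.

34.55

R1 (z=28.0): tight=0.55, medium=0.91; AND[a·b] → w = 0.5005
R2 (z=48.0): ¬ample=1−0.43=0.57, high=0.57; AND[a·b] → w = 0.3249
R3 (z=32.0): ¬high=1−0.57=0.43 → w = 0.4300
Weighted average = (0.5005·28.0 + 0.3249·48.0 + 0.4300·32.0) / (0.5005 + 0.3249 + 0.4300)
  = 43.3692 / 1.2554 = 34.55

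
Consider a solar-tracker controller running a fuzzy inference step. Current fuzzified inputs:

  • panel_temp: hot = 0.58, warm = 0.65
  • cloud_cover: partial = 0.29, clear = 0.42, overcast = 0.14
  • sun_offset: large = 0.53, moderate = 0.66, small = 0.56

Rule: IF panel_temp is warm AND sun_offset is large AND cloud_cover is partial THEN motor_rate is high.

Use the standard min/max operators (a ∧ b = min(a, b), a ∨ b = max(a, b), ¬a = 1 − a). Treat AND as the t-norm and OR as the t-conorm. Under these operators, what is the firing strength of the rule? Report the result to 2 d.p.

firing strength: warm=0.65, large=0.53, partial=0.29; AND[min(a, b)] → w = 0.29

0.29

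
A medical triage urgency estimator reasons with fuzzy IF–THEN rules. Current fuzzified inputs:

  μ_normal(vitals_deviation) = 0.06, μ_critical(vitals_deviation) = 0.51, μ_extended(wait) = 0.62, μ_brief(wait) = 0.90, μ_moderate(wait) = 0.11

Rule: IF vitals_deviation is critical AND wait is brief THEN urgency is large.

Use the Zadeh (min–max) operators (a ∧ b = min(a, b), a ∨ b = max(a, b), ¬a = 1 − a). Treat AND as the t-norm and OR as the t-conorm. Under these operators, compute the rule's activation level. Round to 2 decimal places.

0.51

firing strength: critical=0.51, brief=0.90; AND[min(a, b)] → w = 0.51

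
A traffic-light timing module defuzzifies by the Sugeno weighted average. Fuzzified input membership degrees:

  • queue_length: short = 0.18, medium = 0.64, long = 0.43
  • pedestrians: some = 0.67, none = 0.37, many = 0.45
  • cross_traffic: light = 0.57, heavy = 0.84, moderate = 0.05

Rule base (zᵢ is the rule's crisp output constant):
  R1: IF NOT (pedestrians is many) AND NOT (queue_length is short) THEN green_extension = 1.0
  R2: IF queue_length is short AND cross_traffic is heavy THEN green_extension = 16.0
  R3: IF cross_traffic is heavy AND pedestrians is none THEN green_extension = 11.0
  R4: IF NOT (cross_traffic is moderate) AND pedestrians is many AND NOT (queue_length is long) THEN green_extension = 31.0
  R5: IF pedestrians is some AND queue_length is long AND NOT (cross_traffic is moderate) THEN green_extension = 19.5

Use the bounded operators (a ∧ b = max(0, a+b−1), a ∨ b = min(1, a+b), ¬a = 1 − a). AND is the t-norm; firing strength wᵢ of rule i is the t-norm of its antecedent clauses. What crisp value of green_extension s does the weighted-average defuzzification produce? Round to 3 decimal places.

6.115

R1 (z=1.0): ¬many=1−0.45=0.55, ¬short=1−0.18=0.82; AND[max(0, a+b−1)] → w = 0.37
R2 (z=16.0): short=0.18, heavy=0.84; AND[max(0, a+b−1)] → w = 0.02
R3 (z=11.0): heavy=0.84, none=0.37; AND[max(0, a+b−1)] → w = 0.21
R4 (z=31.0): ¬moderate=1−0.05=0.95, many=0.45, ¬long=1−0.43=0.57; AND[max(0, a+b−1)] → w = 0.00
R5 (z=19.5): some=0.67, long=0.43, ¬moderate=1−0.05=0.95; AND[max(0, a+b−1)] → w = 0.05
Weighted average = (0.37·1.0 + 0.02·16.0 + 0.21·11.0 + 0.00·31.0 + 0.05·19.5) / (0.37 + 0.02 + 0.21 + 0.00 + 0.05)
  = 3.9750 / 0.6500 = 6.115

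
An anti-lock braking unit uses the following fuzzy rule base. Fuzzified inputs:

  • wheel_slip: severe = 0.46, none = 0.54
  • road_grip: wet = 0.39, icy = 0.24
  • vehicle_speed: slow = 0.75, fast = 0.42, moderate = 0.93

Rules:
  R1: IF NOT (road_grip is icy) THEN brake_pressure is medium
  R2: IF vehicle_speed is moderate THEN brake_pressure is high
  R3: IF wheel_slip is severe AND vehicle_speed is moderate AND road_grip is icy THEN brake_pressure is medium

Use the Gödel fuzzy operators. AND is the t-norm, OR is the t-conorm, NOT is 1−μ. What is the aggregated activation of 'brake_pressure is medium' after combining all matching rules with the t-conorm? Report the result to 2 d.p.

0.76

R1: ¬icy=1−0.24=0.76 → w = 0.76
R2: moderate=0.93 → w = 0.93
R3: severe=0.46, moderate=0.93, icy=0.24; AND[min(a, b)] → w = 0.24
Rules with consequent 'medium': {R1, R3} → strengths 0.76, 0.24
Aggregate via t-conorm [max(a, b)]: 0.76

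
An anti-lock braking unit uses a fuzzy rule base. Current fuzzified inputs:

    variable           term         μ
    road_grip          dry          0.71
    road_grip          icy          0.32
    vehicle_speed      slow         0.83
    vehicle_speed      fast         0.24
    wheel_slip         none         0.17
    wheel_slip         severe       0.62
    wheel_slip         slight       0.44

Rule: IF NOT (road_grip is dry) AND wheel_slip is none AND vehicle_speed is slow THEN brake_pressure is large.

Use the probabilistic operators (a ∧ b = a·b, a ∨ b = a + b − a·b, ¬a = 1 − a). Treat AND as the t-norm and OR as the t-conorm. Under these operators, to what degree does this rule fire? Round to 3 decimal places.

firing strength: ¬dry=1−0.71=0.29, none=0.17, slow=0.83; AND[a·b] → w = 0.0409

0.041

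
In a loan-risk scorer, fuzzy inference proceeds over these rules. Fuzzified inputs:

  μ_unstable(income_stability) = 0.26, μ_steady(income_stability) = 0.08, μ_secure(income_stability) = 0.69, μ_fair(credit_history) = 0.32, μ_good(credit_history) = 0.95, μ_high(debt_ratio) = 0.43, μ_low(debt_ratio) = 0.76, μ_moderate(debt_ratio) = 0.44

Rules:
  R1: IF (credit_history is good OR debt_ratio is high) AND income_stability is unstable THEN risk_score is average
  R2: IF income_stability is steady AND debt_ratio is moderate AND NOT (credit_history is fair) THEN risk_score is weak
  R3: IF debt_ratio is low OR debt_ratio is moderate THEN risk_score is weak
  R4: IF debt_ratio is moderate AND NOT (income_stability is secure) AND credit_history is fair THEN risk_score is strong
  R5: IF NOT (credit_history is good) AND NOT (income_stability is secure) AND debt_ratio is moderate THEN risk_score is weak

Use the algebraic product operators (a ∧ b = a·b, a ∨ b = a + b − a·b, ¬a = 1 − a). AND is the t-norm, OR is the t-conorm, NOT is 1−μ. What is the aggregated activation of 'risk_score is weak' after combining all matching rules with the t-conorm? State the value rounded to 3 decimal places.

R1: (good=0.95 OR high=0.43) = 0.9715; AND[a·b] with unstable=0.26 → w = 0.2526
R2: steady=0.08, moderate=0.44, ¬fair=1−0.32=0.68; AND[a·b] → w = 0.0239
R3: low=0.76, moderate=0.44; OR[a + b − a·b] → w = 0.8656
R4: moderate=0.44, ¬secure=1−0.69=0.31, fair=0.32; AND[a·b] → w = 0.0436
R5: ¬good=1−0.95=0.05, ¬secure=1−0.69=0.31, moderate=0.44; AND[a·b] → w = 0.0068
Rules with consequent 'weak': {R2, R3, R5} → strengths 0.0239, 0.8656, 0.0068
Aggregate via t-conorm [a + b − a·b]: 0.8697

0.870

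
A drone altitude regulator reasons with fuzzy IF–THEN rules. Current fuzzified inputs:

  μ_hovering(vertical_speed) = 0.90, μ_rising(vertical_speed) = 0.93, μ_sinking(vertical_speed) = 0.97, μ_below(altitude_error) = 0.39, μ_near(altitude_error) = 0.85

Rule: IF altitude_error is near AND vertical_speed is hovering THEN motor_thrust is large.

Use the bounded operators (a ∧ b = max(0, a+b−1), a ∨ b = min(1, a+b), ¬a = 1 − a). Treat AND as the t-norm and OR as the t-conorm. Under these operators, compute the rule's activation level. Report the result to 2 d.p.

0.75

firing strength: near=0.85, hovering=0.90; AND[max(0, a+b−1)] → w = 0.75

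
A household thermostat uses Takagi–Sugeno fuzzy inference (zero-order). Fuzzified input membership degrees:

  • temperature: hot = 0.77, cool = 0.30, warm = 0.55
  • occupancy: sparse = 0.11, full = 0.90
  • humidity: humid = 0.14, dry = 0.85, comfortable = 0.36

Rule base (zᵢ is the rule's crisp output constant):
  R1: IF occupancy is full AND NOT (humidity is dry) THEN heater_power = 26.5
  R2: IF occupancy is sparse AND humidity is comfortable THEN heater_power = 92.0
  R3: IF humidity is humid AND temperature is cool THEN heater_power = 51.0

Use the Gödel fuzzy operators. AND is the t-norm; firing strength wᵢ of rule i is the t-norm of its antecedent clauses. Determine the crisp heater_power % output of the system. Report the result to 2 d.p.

53.09

R1 (z=26.5): full=0.90, ¬dry=1−0.85=0.15; AND[min(a, b)] → w = 0.15
R2 (z=92.0): sparse=0.11, comfortable=0.36; AND[min(a, b)] → w = 0.11
R3 (z=51.0): humid=0.14, cool=0.30; AND[min(a, b)] → w = 0.14
Weighted average = (0.15·26.5 + 0.11·92.0 + 0.14·51.0) / (0.15 + 0.11 + 0.14)
  = 21.2350 / 0.4000 = 53.09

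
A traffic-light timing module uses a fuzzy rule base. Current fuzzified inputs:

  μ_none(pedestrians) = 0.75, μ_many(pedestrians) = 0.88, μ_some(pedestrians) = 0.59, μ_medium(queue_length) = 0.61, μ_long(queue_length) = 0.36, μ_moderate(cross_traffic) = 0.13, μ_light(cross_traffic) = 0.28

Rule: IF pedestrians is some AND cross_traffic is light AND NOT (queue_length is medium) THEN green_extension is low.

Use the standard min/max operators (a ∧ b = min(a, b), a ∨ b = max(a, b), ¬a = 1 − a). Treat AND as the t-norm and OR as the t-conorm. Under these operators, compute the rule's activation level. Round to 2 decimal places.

firing strength: some=0.59, light=0.28, ¬medium=1−0.61=0.39; AND[min(a, b)] → w = 0.28

0.28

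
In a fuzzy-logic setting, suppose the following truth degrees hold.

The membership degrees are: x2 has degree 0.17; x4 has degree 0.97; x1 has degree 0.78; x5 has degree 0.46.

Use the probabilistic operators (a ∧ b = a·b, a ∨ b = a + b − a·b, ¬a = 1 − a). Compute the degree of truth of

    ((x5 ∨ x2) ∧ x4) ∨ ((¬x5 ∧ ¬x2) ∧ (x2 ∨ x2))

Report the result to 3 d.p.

x5 ∨ x2 = a + b − a·b on (0.4600, 0.1700) = 0.5518
(x5 ∨ x2) ∧ x4 = a·b on (0.5518, 0.9700) = 0.5352
¬x5 = 1 − 0.4600 = 0.5400
¬x2 = 1 − 0.1700 = 0.8300
¬x5 ∧ ¬x2 = a·b on (0.5400, 0.8300) = 0.4482
x2 ∨ x2 = a + b − a·b on (0.1700, 0.1700) = 0.3111
(¬x5 ∧ ¬x2) ∧ (x2 ∨ x2) = a·b on (0.4482, 0.3111) = 0.1394
((x5 ∨ x2) ∧ x4) ∨ ((¬x5 ∧ ¬x2) ∧ (x2 ∨ x2)) = a + b − a·b on (0.5352, 0.1394) = 0.6000

0.600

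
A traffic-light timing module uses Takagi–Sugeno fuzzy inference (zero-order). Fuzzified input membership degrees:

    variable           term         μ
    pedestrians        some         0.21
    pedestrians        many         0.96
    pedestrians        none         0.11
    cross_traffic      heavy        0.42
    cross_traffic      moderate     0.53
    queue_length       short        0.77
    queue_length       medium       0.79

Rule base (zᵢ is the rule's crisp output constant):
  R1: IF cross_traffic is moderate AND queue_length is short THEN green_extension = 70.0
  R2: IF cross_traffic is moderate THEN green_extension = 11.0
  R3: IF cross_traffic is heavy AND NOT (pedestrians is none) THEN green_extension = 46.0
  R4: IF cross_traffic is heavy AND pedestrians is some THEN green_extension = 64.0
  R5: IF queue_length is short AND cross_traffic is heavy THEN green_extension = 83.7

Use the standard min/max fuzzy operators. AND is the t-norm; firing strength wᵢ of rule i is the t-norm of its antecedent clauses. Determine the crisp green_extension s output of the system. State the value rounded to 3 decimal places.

52.533

R1 (z=70.0): moderate=0.53, short=0.77; AND[min(a, b)] → w = 0.53
R2 (z=11.0): moderate=0.53 → w = 0.53
R3 (z=46.0): heavy=0.42, ¬none=1−0.11=0.89; AND[min(a, b)] → w = 0.42
R4 (z=64.0): heavy=0.42, some=0.21; AND[min(a, b)] → w = 0.21
R5 (z=83.7): short=0.77, heavy=0.42; AND[min(a, b)] → w = 0.42
Weighted average = (0.53·70.0 + 0.53·11.0 + 0.42·46.0 + 0.21·64.0 + 0.42·83.7) / (0.53 + 0.53 + 0.42 + 0.21 + 0.42)
  = 110.8440 / 2.1100 = 52.533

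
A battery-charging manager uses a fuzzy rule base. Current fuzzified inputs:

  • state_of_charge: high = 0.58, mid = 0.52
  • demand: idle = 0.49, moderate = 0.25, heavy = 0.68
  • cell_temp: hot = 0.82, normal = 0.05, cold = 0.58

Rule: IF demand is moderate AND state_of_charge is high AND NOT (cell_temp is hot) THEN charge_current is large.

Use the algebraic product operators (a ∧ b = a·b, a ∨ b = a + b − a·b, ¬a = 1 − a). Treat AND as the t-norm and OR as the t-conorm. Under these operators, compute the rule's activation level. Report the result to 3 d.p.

firing strength: moderate=0.25, high=0.58, ¬hot=1−0.82=0.18; AND[a·b] → w = 0.0261

0.026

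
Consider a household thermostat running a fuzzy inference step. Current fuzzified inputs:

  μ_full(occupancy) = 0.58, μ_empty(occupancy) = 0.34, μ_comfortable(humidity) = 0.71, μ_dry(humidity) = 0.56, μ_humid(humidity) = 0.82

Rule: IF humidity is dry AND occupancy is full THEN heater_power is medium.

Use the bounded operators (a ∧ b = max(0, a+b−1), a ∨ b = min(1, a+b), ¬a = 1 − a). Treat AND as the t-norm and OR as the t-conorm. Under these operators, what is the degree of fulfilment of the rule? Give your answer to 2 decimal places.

0.14

firing strength: dry=0.56, full=0.58; AND[max(0, a+b−1)] → w = 0.14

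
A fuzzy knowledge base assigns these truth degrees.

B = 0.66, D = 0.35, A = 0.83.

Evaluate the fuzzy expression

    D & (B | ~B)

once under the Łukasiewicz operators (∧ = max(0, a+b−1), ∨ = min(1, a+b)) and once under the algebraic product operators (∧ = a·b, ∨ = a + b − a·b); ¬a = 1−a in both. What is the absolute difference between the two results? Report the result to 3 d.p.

Under Łukasiewicz:
  ~B = 1 − 0.66 = 0.34
  B | ~B = min(1, a+b) on (0.66, 0.34) = 1.00
  D & (B | ~B) = max(0, a+b−1) on (0.35, 1.00) = 0.35
  → value = 0.3500
Under algebraic product:
  ~B = 1 − 0.6600 = 0.3400
  B | ~B = a + b − a·b on (0.6600, 0.3400) = 0.7756
  D & (B | ~B) = a·b on (0.3500, 0.7756) = 0.2715
  → value = 0.2715
|0.3500 − 0.2715| = 0.079

0.079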